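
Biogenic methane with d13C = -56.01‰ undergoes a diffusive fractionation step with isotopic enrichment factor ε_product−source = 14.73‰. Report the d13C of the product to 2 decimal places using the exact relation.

Exactly, δ_product = (δ_source + 1000)·(ε/1000 + 1) − 1000.
δ_product = (-56.01 + 1000) × (14.73/1000 + 1) − 1000
δ_product = -42.105‰

-42.11‰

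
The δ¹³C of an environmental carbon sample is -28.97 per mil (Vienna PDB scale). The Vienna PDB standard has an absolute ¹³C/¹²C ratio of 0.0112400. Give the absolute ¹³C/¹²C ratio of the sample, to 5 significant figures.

R_sample = R_standard × (δ¹³C/1000 + 1)
R_sample = 0.0112400 × (-28.97/1000 + 1) = 0.0112400 × 0.971030
R_sample = 0.0109144

0.010914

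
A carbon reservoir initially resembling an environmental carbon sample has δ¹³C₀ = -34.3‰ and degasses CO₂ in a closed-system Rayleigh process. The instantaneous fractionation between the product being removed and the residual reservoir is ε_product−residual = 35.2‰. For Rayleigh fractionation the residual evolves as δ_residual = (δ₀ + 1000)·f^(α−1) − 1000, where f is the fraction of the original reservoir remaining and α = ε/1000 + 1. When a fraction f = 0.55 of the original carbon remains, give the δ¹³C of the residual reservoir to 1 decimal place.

Rayleigh residual: δ_res = (δ₀ + 1000)·f^(α−1) − 1000
α = ε/1000 + 1 = 1.03520, so α − 1 = 0.03520
f^(α−1) = 0.55^(0.03520) = 0.979176
δ_res = (-34.3 + 1000) × 0.979176 − 1000 = 945.590 − 1000 = -54.41‰

-54.4‰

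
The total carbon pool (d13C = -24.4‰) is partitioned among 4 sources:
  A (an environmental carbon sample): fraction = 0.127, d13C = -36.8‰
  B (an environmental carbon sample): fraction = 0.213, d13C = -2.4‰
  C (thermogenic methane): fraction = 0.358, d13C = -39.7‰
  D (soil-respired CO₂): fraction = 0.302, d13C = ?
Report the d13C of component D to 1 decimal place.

-16.6‰

Isotope mass balance: δ_bulk = Σ fᵢ·δᵢ.
-24.4 = 0.127×(-36.8) + 0.213×(-2.4) + 0.358×(-39.7) + 0.302×δ_D
0.302·δ_D = -24.4 − (-19.397) = -5.003
δ_D = -5.003 / 0.302 = -16.56‰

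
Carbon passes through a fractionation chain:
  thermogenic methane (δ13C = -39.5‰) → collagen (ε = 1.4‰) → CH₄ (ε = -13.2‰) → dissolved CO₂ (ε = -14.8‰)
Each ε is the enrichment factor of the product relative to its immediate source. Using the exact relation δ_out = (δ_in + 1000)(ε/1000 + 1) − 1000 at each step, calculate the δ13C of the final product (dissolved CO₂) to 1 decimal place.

-64.9‰

step 1: δ = (-39.50 + 1000)·(1.4/1000 + 1) − 1000 = -38.16‰
step 2: δ = (-38.16 + 1000)·(-13.2/1000 + 1) − 1000 = -50.85‰
step 3: δ = (-50.85 + 1000)·(-14.8/1000 + 1) − 1000 = -64.90‰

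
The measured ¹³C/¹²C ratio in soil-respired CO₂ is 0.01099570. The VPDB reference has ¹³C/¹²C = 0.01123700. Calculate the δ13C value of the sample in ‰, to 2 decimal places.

-21.47‰

δ13C = (R_sample / R_standard − 1) × 1000
R_sample / R_standard = 0.01099570 / 0.01123700 = 0.978526
δ13C = (0.978526 − 1) × 1000 = -21.474‰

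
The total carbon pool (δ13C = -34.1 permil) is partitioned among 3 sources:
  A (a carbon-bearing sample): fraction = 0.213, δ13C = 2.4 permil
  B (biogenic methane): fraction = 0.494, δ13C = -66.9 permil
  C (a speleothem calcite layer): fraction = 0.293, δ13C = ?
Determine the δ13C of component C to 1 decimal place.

-5.3 permil

Isotope mass balance: δ_bulk = Σ fᵢ·δᵢ.
-34.1 = 0.213×(2.4) + 0.494×(-66.9) + 0.293×δ_C
0.293·δ_C = -34.1 − (-32.537) = -1.563
δ_C = -1.563 / 0.293 = -5.33 permil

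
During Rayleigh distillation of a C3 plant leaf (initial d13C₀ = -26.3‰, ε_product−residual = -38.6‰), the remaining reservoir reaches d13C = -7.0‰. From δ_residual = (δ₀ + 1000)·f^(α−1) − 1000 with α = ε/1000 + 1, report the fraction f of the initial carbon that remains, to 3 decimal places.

0.601

α − 1 = ε/1000 = -0.0386
(δ_res + 1000)/(δ₀ + 1000) = (-7.0 + 1000)/(-26.3 + 1000) = 993.0/973.7 = 1.019821
f = 1.019821^(1/-0.0386) = exp(ln(1.019821)/-0.0386) = exp(0.01963/-0.0386)
f = exp(-0.5085) = 0.6014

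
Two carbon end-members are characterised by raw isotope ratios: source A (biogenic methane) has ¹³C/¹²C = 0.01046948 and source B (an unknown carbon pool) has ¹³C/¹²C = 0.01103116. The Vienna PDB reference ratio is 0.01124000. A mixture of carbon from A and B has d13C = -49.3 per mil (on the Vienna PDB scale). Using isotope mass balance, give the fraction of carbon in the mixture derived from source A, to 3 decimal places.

δ_A = (0.01046948/0.01124000 − 1)×1000 = (0.931448 − 1)×1000 = -68.552 per mil
δ_B = (0.01103116/0.01124000 − 1)×1000 = (0.981420 − 1)×1000 = -18.580 per mil
f_A = (δ_mix − δ_B)/(δ_A − δ_B) = (-49.3 − (-18.580))/(-68.552 − (-18.580))
f_A = -30.720 / -49.972 = 0.6147

0.615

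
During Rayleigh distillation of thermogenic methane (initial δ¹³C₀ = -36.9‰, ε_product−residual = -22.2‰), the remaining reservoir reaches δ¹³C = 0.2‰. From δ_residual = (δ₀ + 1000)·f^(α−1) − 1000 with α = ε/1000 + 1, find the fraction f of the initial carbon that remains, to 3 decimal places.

α − 1 = ε/1000 = -0.0222
(δ_res + 1000)/(δ₀ + 1000) = (0.2 + 1000)/(-36.9 + 1000) = 1000.2/963.1 = 1.038521
f = 1.038521^(1/-0.0222) = exp(ln(1.038521)/-0.0222) = exp(0.03780/-0.0222)
f = exp(-1.7026) = 0.1822

0.182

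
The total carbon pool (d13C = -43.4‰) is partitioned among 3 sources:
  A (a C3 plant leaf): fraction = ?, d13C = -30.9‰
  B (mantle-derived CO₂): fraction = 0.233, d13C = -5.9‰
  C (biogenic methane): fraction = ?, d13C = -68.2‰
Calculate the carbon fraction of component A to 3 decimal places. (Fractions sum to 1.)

Let f_A and f_C be the unknown fractions; fractions sum to 1 so f_A + f_C = 0.767.
Mass balance: Σ fᵢ·δᵢ = δ_bulk ⇒ f_A·(-30.9) + f_C·(-68.2) = -43.4 − (-1.375) = -42.025
Substitute f_C = 0.767 − f_A:
f_A·(-30.9 − -68.2) = -42.025 − 0.767×(-68.2) = 10.284
f_A = 10.284 / 37.3 = 0.2757

0.276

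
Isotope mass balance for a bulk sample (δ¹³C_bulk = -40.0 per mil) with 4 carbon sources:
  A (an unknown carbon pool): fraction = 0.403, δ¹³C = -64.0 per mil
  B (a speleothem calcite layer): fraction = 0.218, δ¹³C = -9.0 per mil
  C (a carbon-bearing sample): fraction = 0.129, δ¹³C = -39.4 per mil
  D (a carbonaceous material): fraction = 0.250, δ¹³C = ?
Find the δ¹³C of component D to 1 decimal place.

-28.7 per mil

Isotope mass balance: δ_bulk = Σ fᵢ·δᵢ.
-40.0 = 0.403×(-64.0) + 0.218×(-9.0) + 0.129×(-39.4) + 0.250×δ_D
0.250·δ_D = -40.0 − (-32.837) = -7.163
δ_D = -7.163 / 0.250 = -28.65 per mil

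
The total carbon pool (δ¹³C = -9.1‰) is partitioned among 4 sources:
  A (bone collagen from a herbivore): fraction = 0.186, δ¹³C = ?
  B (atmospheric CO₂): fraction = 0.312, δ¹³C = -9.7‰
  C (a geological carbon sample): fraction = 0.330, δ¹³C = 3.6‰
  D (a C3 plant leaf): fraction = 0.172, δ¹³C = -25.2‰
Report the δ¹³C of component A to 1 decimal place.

Isotope mass balance: δ_bulk = Σ fᵢ·δᵢ.
-9.1 = 0.186×δ_A + 0.312×(-9.7) + 0.330×(3.6) + 0.172×(-25.2)
0.186·δ_A = -9.1 − (-6.173) = -2.927
δ_A = -2.927 / 0.186 = -15.74‰

-15.7‰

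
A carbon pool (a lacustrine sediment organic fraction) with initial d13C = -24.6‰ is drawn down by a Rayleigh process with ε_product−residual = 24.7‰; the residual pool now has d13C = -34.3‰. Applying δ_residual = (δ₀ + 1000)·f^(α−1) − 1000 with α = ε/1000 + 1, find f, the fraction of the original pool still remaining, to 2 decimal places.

0.67

α − 1 = ε/1000 = 0.0247
(δ_res + 1000)/(δ₀ + 1000) = (-34.3 + 1000)/(-24.6 + 1000) = 965.7/975.4 = 0.990055
f = 0.990055^(1/0.0247) = exp(ln(0.990055)/0.0247) = exp(-0.00999/0.0247)
f = exp(-0.4046) = 0.6672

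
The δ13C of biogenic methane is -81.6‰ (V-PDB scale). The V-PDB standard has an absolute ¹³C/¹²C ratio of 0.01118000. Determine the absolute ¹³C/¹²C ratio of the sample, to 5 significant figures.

0.010268

R_sample = R_standard × (δ13C/1000 + 1)
R_sample = 0.01118000 × (-81.6/1000 + 1) = 0.01118000 × 0.918400
R_sample = 0.0102677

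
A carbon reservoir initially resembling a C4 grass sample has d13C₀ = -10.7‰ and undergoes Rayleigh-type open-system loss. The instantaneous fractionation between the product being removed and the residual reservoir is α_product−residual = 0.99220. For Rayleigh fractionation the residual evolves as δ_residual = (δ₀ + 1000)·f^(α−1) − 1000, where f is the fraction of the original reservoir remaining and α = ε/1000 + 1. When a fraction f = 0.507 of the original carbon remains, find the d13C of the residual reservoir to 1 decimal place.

-5.4‰

Rayleigh residual: δ_res = (δ₀ + 1000)·f^(α−1) − 1000
α − 1 = -0.00780
f^(α−1) = 0.507^(-0.00780) = 1.005312
δ_res = (-10.7 + 1000) × 1.005312 − 1000 = 994.555 − 1000 = -5.44‰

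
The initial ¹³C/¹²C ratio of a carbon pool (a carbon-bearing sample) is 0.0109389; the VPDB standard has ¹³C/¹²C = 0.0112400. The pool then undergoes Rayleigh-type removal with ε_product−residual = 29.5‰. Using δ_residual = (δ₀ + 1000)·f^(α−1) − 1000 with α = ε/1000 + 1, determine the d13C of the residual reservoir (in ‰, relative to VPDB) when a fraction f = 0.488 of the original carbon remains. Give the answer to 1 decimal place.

δ₀ = (0.0109389/0.0112400 − 1)×1000 = (0.973212 − 1)×1000 = -26.788‰
α − 1 = ε/1000 = 0.0295
f^(α−1) = 0.488^(0.0295) = 0.979058
δ_res = (-26.788 + 1000) × 0.979058 − 1000 = 952.831 − 1000 = -47.17‰

-47.2‰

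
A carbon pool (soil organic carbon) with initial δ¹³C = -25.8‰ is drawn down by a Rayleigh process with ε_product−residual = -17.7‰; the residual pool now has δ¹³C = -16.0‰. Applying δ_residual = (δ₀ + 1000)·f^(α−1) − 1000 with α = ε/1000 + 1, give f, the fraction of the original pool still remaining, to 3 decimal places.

α − 1 = ε/1000 = -0.0177
(δ_res + 1000)/(δ₀ + 1000) = (-16.0 + 1000)/(-25.8 + 1000) = 984.0/974.2 = 1.010060
f = 1.010060^(1/-0.0177) = exp(ln(1.010060)/-0.0177) = exp(0.01001/-0.0177)
f = exp(-0.5655) = 0.5681

0.568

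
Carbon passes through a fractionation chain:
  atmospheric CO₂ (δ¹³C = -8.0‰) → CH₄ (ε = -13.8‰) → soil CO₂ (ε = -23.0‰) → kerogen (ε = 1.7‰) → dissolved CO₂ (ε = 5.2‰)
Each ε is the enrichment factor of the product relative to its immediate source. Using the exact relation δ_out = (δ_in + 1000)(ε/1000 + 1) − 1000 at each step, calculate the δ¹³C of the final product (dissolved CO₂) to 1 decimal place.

-37.6‰

step 1: δ = (-8.00 + 1000)·(-13.8/1000 + 1) − 1000 = -21.69‰
step 2: δ = (-21.69 + 1000)·(-23.0/1000 + 1) − 1000 = -44.19‰
step 3: δ = (-44.19 + 1000)·(1.7/1000 + 1) − 1000 = -42.57‰
step 4: δ = (-42.57 + 1000)·(5.2/1000 + 1) − 1000 = -37.59‰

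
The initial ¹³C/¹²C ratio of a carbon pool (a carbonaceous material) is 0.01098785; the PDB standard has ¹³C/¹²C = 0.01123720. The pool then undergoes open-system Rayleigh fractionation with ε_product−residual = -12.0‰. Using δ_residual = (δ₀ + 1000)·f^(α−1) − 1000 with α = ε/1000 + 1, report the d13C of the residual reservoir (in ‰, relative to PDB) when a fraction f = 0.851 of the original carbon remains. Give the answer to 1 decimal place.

-20.3‰

δ₀ = (0.01098785/0.01123720 − 1)×1000 = (0.977810 − 1)×1000 = -22.190‰
α − 1 = ε/1000 = -0.0120
f^(α−1) = 0.851^(-0.0120) = 1.001938
δ_res = (-22.190 + 1000) × 1.001938 − 1000 = 979.705 − 1000 = -20.29‰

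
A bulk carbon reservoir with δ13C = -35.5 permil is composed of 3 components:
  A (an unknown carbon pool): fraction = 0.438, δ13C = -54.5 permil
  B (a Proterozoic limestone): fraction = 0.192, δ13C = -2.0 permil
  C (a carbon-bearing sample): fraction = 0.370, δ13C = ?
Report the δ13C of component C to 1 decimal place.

Isotope mass balance: δ_bulk = Σ fᵢ·δᵢ.
-35.5 = 0.438×(-54.5) + 0.192×(-2.0) + 0.370×δ_C
0.370·δ_C = -35.5 − (-24.255) = -11.245
δ_C = -11.245 / 0.370 = -30.39 permil

-30.4 permil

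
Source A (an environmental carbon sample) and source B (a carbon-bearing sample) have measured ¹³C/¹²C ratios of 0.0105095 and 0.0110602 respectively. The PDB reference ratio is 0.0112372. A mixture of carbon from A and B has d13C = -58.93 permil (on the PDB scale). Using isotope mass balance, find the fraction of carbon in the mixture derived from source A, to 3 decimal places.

0.881

δ_A = (0.0105095/0.0112372 − 1)×1000 = (0.935242 − 1)×1000 = -64.758 permil
δ_B = (0.0110602/0.0112372 − 1)×1000 = (0.984249 − 1)×1000 = -15.751 permil
f_A = (δ_mix − δ_B)/(δ_A − δ_B) = (-58.93 − (-15.751))/(-64.758 − (-15.751))
f_A = -43.179 / -49.007 = 0.8811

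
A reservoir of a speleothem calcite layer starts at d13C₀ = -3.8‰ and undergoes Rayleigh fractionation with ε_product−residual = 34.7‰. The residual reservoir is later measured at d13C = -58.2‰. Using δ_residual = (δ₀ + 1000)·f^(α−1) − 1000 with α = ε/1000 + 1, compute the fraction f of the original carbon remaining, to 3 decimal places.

0.198

α − 1 = ε/1000 = 0.0347
(δ_res + 1000)/(δ₀ + 1000) = (-58.2 + 1000)/(-3.8 + 1000) = 941.8/996.2 = 0.945392
f = 0.945392^(1/0.0347) = exp(ln(0.945392)/0.0347) = exp(-0.05616/0.0347)
f = exp(-1.6183) = 0.1982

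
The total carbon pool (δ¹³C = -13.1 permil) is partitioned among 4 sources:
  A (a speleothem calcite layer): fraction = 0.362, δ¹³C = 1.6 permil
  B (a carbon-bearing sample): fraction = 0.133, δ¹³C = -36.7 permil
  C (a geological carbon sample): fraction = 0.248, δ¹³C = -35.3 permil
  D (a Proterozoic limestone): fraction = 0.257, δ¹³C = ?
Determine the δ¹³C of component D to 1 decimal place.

-0.2 permil

Isotope mass balance: δ_bulk = Σ fᵢ·δᵢ.
-13.1 = 0.362×(1.6) + 0.133×(-36.7) + 0.248×(-35.3) + 0.257×δ_D
0.257·δ_D = -13.1 − (-13.056) = -0.044
δ_D = -0.044 / 0.257 = -0.17 permil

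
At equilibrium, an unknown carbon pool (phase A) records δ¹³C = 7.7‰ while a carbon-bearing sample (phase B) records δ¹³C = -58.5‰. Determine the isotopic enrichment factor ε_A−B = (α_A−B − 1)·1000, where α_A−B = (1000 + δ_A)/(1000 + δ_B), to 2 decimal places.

α_A−B = (1000 + 7.7) / (1000 + -58.5) = 1007.7 / 941.5 = 1.070313
ε_A−B = (1.070313 − 1) × 1000 = 70.313‰
(The approximation ε ≈ δ_A − δ_B would give 66.2‰.)

70.31‰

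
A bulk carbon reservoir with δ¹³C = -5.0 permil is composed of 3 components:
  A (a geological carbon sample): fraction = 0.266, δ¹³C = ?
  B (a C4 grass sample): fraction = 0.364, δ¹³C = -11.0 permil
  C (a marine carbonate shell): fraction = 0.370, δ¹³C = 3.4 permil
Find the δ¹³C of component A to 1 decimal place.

-8.5 permil

Isotope mass balance: δ_bulk = Σ fᵢ·δᵢ.
-5.0 = 0.266×δ_A + 0.364×(-11.0) + 0.370×(3.4)
0.266·δ_A = -5.0 − (-2.746) = -2.254
δ_A = -2.254 / 0.266 = -8.47 permil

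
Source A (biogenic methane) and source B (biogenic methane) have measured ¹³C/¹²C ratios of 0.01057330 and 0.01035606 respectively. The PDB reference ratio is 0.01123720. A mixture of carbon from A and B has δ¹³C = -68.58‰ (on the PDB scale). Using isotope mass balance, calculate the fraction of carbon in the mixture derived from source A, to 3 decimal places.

δ_A = (0.01057330/0.01123720 − 1)×1000 = (0.940919 − 1)×1000 = -59.081‰
δ_B = (0.01035606/0.01123720 − 1)×1000 = (0.921587 − 1)×1000 = -78.413‰
f_A = (δ_mix − δ_B)/(δ_A − δ_B) = (-68.58 − (-78.413))/(-59.081 − (-78.413))
f_A = 9.833 / 19.332 = 0.5086

0.509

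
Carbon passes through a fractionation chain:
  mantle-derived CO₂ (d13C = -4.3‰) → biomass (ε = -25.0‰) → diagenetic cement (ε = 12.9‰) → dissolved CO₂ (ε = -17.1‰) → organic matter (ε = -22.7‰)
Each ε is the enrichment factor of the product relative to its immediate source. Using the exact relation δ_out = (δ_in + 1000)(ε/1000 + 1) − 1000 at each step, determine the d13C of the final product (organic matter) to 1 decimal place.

step 1: δ = (-4.30 + 1000)·(-25.0/1000 + 1) − 1000 = -29.19‰
step 2: δ = (-29.19 + 1000)·(12.9/1000 + 1) − 1000 = -16.67‰
step 3: δ = (-16.67 + 1000)·(-17.1/1000 + 1) − 1000 = -33.48‰
step 4: δ = (-33.48 + 1000)·(-22.7/1000 + 1) − 1000 = -55.42‰

-55.4‰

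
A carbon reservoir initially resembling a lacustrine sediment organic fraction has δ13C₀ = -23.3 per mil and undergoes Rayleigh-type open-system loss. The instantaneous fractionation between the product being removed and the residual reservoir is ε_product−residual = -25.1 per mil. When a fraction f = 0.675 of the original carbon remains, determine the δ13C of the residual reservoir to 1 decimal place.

-13.6 per mil

Rayleigh residual: δ_res = (δ₀ + 1000)·f^(α−1) − 1000
α = ε/1000 + 1 = 0.97490, so α − 1 = -0.02510
f^(α−1) = 0.675^(-0.02510) = 1.009914
δ_res = (-23.3 + 1000) × 1.009914 − 1000 = 986.383 − 1000 = -13.62 per mil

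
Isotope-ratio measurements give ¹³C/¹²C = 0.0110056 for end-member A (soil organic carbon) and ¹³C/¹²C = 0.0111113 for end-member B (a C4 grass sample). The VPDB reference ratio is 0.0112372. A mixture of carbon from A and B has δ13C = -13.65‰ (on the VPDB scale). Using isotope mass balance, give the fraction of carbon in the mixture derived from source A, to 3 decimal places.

0.260

δ_A = (0.0110056/0.0112372 − 1)×1000 = (0.979390 − 1)×1000 = -20.610‰
δ_B = (0.0111113/0.0112372 − 1)×1000 = (0.988796 − 1)×1000 = -11.204‰
f_A = (δ_mix − δ_B)/(δ_A − δ_B) = (-13.65 − (-11.204))/(-20.610 − (-11.204))
f_A = -2.446 / -9.406 = 0.2601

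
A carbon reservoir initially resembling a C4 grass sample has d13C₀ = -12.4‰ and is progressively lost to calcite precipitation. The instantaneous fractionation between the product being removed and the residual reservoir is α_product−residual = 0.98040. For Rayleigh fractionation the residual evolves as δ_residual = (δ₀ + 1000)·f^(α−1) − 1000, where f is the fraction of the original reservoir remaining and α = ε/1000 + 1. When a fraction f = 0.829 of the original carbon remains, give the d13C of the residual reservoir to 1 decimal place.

Rayleigh residual: δ_res = (δ₀ + 1000)·f^(α−1) − 1000
α − 1 = -0.01960
f^(α−1) = 0.829^(-0.01960) = 1.003682
δ_res = (-12.4 + 1000) × 1.003682 − 1000 = 991.237 − 1000 = -8.76‰

-8.8‰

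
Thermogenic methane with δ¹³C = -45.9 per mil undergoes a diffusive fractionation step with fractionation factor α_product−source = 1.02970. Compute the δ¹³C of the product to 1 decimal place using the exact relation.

δ_product = (δ_source + 1000)·α − 1000
δ_product = (-45.9 + 1000) × 1.02970 − 1000
δ_product = 982.437 − 1000 = -17.56 per mil

-17.6 per mil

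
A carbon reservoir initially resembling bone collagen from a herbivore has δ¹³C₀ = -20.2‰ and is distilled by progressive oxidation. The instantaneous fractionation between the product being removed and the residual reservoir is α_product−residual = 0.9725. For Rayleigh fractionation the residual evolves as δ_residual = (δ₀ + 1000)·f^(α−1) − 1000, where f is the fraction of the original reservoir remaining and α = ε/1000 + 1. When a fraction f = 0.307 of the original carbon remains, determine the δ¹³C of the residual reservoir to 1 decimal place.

Rayleigh residual: δ_res = (δ₀ + 1000)·f^(α−1) − 1000
α − 1 = -0.02750
f^(α−1) = 0.307^(-0.02750) = 1.033008
δ_res = (-20.2 + 1000) × 1.033008 − 1000 = 1012.141 − 1000 = 12.14‰

12.1‰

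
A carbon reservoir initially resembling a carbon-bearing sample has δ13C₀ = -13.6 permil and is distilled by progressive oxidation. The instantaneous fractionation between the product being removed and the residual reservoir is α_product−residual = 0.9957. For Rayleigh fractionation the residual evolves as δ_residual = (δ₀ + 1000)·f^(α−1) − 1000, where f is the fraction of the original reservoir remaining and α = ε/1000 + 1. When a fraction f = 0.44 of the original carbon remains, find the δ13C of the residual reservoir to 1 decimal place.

Rayleigh residual: δ_res = (δ₀ + 1000)·f^(α−1) − 1000
α − 1 = -0.00430
f^(α−1) = 0.44^(-0.00430) = 1.003536
δ_res = (-13.6 + 1000) × 1.003536 − 1000 = 989.888 − 1000 = -10.11 permil

-10.1 permil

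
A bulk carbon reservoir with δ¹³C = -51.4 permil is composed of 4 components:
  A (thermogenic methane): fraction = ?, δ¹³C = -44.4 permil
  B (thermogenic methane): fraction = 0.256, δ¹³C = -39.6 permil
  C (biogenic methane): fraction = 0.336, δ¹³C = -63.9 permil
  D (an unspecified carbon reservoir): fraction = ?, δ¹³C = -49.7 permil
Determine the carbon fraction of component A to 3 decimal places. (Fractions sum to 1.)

Let f_A and f_D be the unknown fractions; fractions sum to 1 so f_A + f_D = 0.408.
Mass balance: Σ fᵢ·δᵢ = δ_bulk ⇒ f_A·(-44.4) + f_D·(-49.7) = -51.4 − (-31.608) = -19.792
Substitute f_D = 0.408 − f_A:
f_A·(-44.4 − -49.7) = -19.792 − 0.408×(-49.7) = 0.486
f_A = 0.486 / 5.3 = 0.0916

0.092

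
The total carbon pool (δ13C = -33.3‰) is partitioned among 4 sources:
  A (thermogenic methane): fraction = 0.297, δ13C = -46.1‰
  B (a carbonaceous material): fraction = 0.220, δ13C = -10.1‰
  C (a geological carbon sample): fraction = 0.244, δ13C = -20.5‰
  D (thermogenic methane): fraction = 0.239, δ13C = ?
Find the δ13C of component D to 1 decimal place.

Isotope mass balance: δ_bulk = Σ fᵢ·δᵢ.
-33.3 = 0.297×(-46.1) + 0.220×(-10.1) + 0.244×(-20.5) + 0.239×δ_D
0.239·δ_D = -33.3 − (-20.916) = -12.384
δ_D = -12.384 / 0.239 = -51.82‰

-51.8‰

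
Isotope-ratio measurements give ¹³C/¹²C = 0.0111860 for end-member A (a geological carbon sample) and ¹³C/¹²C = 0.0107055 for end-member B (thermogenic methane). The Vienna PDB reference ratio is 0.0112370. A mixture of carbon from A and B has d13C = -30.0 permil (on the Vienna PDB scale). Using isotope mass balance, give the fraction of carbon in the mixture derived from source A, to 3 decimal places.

0.405

δ_A = (0.0111860/0.0112370 − 1)×1000 = (0.995461 − 1)×1000 = -4.539 permil
δ_B = (0.0107055/0.0112370 − 1)×1000 = (0.952701 − 1)×1000 = -47.299 permil
f_A = (δ_mix − δ_B)/(δ_A − δ_B) = (-30.0 − (-47.299))/(-4.539 − (-47.299))
f_A = 17.299 / 42.761 = 0.4046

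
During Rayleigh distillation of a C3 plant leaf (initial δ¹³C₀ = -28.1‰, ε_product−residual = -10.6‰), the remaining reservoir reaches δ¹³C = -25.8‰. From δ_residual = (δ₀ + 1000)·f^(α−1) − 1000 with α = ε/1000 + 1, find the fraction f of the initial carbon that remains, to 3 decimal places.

α − 1 = ε/1000 = -0.0106
(δ_res + 1000)/(δ₀ + 1000) = (-25.8 + 1000)/(-28.1 + 1000) = 974.2/971.9 = 1.002366
f = 1.002366^(1/-0.0106) = exp(ln(1.002366)/-0.0106) = exp(0.00236/-0.0106)
f = exp(-0.2230) = 0.8001

0.800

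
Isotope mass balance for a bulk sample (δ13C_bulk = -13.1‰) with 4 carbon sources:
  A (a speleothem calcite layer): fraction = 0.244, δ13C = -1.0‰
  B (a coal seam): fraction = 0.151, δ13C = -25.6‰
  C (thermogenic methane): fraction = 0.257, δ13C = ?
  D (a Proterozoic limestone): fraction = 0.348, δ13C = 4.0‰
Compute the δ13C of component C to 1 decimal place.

Isotope mass balance: δ_bulk = Σ fᵢ·δᵢ.
-13.1 = 0.244×(-1.0) + 0.151×(-25.6) + 0.257×δ_C + 0.348×(4.0)
0.257·δ_C = -13.1 − (-2.718) = -10.382
δ_C = -10.382 / 0.257 = -40.40‰

-40.4‰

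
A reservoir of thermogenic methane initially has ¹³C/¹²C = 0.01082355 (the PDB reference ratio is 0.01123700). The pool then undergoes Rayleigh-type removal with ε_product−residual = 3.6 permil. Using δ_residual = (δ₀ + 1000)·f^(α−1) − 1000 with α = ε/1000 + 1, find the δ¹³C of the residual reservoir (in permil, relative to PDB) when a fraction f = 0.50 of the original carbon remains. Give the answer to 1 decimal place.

-39.2 permil

δ₀ = (0.01082355/0.01123700 − 1)×1000 = (0.963206 − 1)×1000 = -36.794 permil
α − 1 = ε/1000 = 0.0036
f^(α−1) = 0.50^(0.0036) = 0.997508
δ_res = (-36.794 + 1000) × 0.997508 − 1000 = 960.806 − 1000 = -39.19 permil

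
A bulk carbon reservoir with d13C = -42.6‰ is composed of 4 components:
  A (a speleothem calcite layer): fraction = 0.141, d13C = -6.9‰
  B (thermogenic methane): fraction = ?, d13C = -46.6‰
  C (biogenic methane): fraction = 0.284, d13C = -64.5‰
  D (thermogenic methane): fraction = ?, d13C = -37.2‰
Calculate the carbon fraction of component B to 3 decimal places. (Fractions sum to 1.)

0.204

Let f_B and f_D be the unknown fractions; fractions sum to 1 so f_B + f_D = 0.575.
Mass balance: Σ fᵢ·δᵢ = δ_bulk ⇒ f_B·(-46.6) + f_D·(-37.2) = -42.6 − (-19.291) = -23.309
Substitute f_D = 0.575 − f_B:
f_B·(-46.6 − -37.2) = -23.309 − 0.575×(-37.2) = -1.919
f_B = -1.919 / -9.4 = 0.2042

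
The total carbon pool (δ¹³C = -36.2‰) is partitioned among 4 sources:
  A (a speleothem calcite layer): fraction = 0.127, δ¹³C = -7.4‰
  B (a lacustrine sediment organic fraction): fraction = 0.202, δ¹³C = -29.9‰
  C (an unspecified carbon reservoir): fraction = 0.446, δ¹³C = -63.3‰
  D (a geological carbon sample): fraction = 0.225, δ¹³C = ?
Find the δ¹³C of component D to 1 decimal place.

Isotope mass balance: δ_bulk = Σ fᵢ·δᵢ.
-36.2 = 0.127×(-7.4) + 0.202×(-29.9) + 0.446×(-63.3) + 0.225×δ_D
0.225·δ_D = -36.2 − (-35.211) = -0.989
δ_D = -0.989 / 0.225 = -4.39‰

-4.4‰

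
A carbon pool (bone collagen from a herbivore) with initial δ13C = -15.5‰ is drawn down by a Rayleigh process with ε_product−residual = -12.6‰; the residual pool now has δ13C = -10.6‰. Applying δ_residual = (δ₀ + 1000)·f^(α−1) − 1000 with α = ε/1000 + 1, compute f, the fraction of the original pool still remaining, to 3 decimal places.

0.674

α − 1 = ε/1000 = -0.0126
(δ_res + 1000)/(δ₀ + 1000) = (-10.6 + 1000)/(-15.5 + 1000) = 989.4/984.5 = 1.004977
f = 1.004977^(1/-0.0126) = exp(ln(1.004977)/-0.0126) = exp(0.00496/-0.0126)
f = exp(-0.3940) = 0.6743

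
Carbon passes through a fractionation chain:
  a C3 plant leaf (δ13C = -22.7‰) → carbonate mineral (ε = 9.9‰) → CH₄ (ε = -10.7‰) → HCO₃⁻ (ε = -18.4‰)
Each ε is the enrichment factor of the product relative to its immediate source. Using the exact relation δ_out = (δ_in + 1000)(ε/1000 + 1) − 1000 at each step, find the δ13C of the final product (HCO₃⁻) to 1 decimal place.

step 1: δ = (-22.70 + 1000)·(9.9/1000 + 1) − 1000 = -13.02‰
step 2: δ = (-13.02 + 1000)·(-10.7/1000 + 1) − 1000 = -23.59‰
step 3: δ = (-23.59 + 1000)·(-18.4/1000 + 1) − 1000 = -41.55‰

-41.6‰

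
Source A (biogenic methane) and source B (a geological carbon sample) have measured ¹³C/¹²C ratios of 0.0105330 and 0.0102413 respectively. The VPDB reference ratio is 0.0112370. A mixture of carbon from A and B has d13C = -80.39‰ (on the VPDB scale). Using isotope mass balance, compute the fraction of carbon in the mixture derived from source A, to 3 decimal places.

δ_A = (0.0105330/0.0112370 − 1)×1000 = (0.937350 − 1)×1000 = -62.650‰
δ_B = (0.0102413/0.0112370 − 1)×1000 = (0.911391 − 1)×1000 = -88.609‰
f_A = (δ_mix − δ_B)/(δ_A − δ_B) = (-80.39 − (-88.609))/(-62.650 − (-88.609))
f_A = 8.219 / 25.959 = 0.3166

0.317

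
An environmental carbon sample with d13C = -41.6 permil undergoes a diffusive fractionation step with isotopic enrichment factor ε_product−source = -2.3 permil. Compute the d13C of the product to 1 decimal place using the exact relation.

Exactly, δ_product = (δ_source + 1000)·(ε/1000 + 1) − 1000.
δ_product = (-41.6 + 1000) × (-2.3/1000 + 1) − 1000
δ_product = -43.80 permil

-43.8 permil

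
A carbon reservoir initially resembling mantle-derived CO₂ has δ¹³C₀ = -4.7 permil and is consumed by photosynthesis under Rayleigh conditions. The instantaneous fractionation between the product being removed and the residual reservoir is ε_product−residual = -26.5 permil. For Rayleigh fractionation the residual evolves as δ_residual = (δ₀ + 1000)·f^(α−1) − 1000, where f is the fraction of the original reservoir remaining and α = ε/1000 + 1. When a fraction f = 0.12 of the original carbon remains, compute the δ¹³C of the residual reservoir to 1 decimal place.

Rayleigh residual: δ_res = (δ₀ + 1000)·f^(α−1) − 1000
α = ε/1000 + 1 = 0.97350, so α − 1 = -0.02650
f^(α−1) = 0.12^(-0.02650) = 1.057795
δ_res = (-4.7 + 1000) × 1.057795 − 1000 = 1052.824 − 1000 = 52.82 permil

52.8 permil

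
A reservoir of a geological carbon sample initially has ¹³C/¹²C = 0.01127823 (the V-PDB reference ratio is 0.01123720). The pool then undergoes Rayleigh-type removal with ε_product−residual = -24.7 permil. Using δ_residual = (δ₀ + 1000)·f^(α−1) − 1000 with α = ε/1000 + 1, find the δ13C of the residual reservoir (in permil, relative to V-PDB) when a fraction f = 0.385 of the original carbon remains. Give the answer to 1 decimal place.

27.6 permil

δ₀ = (0.01127823/0.01123720 − 1)×1000 = (1.003651 − 1)×1000 = 3.651 permil
α − 1 = ε/1000 = -0.0247
f^(α−1) = 0.385^(-0.0247) = 1.023857
δ_res = (3.651 + 1000) × 1.023857 − 1000 = 1027.595 − 1000 = 27.59 permil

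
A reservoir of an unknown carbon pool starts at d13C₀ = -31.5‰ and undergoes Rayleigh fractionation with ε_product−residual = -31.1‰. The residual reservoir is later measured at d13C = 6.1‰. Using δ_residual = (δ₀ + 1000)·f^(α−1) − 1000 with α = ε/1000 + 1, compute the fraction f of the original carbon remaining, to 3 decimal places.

0.294

α − 1 = ε/1000 = -0.0311
(δ_res + 1000)/(δ₀ + 1000) = (6.1 + 1000)/(-31.5 + 1000) = 1006.1/968.5 = 1.038823
f = 1.038823^(1/-0.0311) = exp(ln(1.038823)/-0.0311) = exp(0.03809/-0.0311)
f = exp(-1.2247) = 0.2938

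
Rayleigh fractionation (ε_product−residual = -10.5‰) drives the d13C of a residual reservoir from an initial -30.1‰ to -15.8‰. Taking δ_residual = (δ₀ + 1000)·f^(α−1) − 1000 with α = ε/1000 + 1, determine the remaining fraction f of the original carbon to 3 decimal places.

α − 1 = ε/1000 = -0.0105
(δ_res + 1000)/(δ₀ + 1000) = (-15.8 + 1000)/(-30.1 + 1000) = 984.2/969.9 = 1.014744
f = 1.014744^(1/-0.0105) = exp(ln(1.014744)/-0.0105) = exp(0.01464/-0.0105)
f = exp(-1.3939) = 0.2481

0.248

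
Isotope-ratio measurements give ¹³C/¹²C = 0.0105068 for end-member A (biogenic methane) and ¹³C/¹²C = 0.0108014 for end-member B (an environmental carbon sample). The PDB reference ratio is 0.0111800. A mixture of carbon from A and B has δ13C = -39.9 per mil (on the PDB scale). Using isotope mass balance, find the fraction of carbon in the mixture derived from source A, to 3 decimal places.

0.229

δ_A = (0.0105068/0.0111800 − 1)×1000 = (0.939785 − 1)×1000 = -60.215 per mil
δ_B = (0.0108014/0.0111800 − 1)×1000 = (0.966136 − 1)×1000 = -33.864 per mil
f_A = (δ_mix − δ_B)/(δ_A − δ_B) = (-39.9 − (-33.864))/(-60.215 − (-33.864))
f_A = -6.036 / -26.351 = 0.2291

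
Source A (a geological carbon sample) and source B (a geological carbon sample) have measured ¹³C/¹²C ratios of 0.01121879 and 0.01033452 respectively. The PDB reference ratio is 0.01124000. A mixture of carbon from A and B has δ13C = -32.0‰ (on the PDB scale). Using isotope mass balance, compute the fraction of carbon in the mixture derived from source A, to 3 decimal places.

δ_A = (0.01121879/0.01124000 − 1)×1000 = (0.998113 − 1)×1000 = -1.887‰
δ_B = (0.01033452/0.01124000 − 1)×1000 = (0.919441 − 1)×1000 = -80.559‰
f_A = (δ_mix − δ_B)/(δ_A − δ_B) = (-32.0 − (-80.559))/(-1.887 − (-80.559))
f_A = 48.559 / 78.672 = 0.6172

0.617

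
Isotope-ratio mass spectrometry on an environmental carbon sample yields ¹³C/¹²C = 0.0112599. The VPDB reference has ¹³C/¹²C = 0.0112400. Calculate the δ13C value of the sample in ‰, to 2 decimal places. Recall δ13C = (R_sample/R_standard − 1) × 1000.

1.77‰

δ13C = (R_sample / R_standard − 1) × 1000
R_sample / R_standard = 0.0112599 / 0.0112400 = 1.001770
δ13C = (1.001770 − 1) × 1000 = 1.770‰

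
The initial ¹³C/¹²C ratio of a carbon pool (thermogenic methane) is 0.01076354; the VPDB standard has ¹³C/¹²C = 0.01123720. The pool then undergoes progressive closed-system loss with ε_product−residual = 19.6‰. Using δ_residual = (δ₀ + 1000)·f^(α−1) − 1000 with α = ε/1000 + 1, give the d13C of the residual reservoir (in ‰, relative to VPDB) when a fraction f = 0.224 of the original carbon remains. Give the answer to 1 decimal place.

-69.8‰

δ₀ = (0.01076354/0.01123720 − 1)×1000 = (0.957849 − 1)×1000 = -42.151‰
α − 1 = ε/1000 = 0.0196
f^(α−1) = 0.224^(0.0196) = 0.971102
δ_res = (-42.151 + 1000) × 0.971102 − 1000 = 930.169 − 1000 = -69.83‰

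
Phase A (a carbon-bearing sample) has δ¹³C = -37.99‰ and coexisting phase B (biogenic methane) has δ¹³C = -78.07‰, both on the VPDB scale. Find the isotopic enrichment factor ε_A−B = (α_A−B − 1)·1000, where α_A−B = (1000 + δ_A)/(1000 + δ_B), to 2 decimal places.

43.47‰

α_A−B = (1000 + -37.99) / (1000 + -78.07) = 962.01 / 921.93 = 1.043474
ε_A−B = (1.043474 − 1) × 1000 = 43.474‰
(The approximation ε ≈ δ_A − δ_B would give 40.08‰.)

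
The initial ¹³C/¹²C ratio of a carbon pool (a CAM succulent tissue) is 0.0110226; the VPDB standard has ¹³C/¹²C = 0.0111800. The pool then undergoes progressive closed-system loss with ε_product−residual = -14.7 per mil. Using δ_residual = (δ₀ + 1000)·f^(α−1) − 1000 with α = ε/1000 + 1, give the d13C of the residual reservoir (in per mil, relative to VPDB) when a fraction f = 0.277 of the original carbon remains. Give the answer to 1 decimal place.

4.7 per mil

δ₀ = (0.0110226/0.0111800 − 1)×1000 = (0.985921 − 1)×1000 = -14.079 per mil
α − 1 = ε/1000 = -0.0147
f^(α−1) = 0.277^(-0.0147) = 1.019050
δ_res = (-14.079 + 1000) × 1.019050 − 1000 = 1004.703 − 1000 = 4.70 per mil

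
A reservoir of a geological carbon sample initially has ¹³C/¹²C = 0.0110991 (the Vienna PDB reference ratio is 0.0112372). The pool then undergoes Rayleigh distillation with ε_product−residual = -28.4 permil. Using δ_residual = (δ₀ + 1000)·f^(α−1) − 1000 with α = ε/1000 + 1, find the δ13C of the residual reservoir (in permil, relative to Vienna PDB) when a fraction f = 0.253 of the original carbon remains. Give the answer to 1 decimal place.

27.0 permil

δ₀ = (0.0110991/0.0112372 − 1)×1000 = (0.987710 − 1)×1000 = -12.290 permil
α − 1 = ε/1000 = -0.0284
f^(α−1) = 0.253^(-0.0284) = 1.039804
δ_res = (-12.290 + 1000) × 1.039804 − 1000 = 1027.025 − 1000 = 27.03 permil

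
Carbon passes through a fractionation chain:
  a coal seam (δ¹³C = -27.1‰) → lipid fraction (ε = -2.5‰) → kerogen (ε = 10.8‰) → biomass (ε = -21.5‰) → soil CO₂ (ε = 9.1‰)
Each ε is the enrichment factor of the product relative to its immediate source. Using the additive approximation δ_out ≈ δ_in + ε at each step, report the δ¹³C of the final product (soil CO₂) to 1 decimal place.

-31.2‰

step 1: δ ≈ -27.1 + (-2.5) = -29.6‰
step 2: δ ≈ -29.6 + (10.8) = -18.8‰
step 3: δ ≈ -18.8 + (-21.5) = -40.3‰
step 4: δ ≈ -40.3 + (9.1) = -31.2‰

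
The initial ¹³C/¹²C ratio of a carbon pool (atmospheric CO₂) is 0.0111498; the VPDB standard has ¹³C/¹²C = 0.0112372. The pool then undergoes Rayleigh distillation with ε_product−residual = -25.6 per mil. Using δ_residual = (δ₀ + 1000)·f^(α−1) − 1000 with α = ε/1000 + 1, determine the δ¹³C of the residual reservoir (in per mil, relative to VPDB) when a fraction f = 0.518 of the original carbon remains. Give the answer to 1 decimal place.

9.1 per mil

δ₀ = (0.0111498/0.0112372 − 1)×1000 = (0.992222 − 1)×1000 = -7.778 per mil
α − 1 = ε/1000 = -0.0256
f^(α−1) = 0.518^(-0.0256) = 1.016982
δ_res = (-7.778 + 1000) × 1.016982 − 1000 = 1009.072 − 1000 = 9.07 per mil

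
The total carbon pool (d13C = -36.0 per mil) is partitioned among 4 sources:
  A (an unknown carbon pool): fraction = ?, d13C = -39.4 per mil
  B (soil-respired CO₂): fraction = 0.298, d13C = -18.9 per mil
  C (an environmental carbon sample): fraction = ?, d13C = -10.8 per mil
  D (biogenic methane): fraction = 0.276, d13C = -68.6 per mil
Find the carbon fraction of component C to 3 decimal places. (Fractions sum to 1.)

0.187

Let f_C and f_A be the unknown fractions; fractions sum to 1 so f_C + f_A = 0.426.
Mass balance: Σ fᵢ·δᵢ = δ_bulk ⇒ f_C·(-10.8) + f_A·(-39.4) = -36.0 − (-24.566) = -11.434
Substitute f_A = 0.426 − f_C:
f_C·(-10.8 − -39.4) = -11.434 − 0.426×(-39.4) = 5.350
f_C = 5.350 / 28.6 = 0.1871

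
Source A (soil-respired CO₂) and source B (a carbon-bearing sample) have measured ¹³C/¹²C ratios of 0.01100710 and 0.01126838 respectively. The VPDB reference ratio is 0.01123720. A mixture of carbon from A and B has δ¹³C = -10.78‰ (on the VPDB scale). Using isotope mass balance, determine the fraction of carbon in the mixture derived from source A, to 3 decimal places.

0.583

δ_A = (0.01100710/0.01123720 − 1)×1000 = (0.979523 − 1)×1000 = -20.477‰
δ_B = (0.01126838/0.01123720 − 1)×1000 = (1.002775 − 1)×1000 = 2.775‰
f_A = (δ_mix − δ_B)/(δ_A − δ_B) = (-10.78 − (2.775))/(-20.477 − (2.775))
f_A = -13.555 / -23.251 = 0.5830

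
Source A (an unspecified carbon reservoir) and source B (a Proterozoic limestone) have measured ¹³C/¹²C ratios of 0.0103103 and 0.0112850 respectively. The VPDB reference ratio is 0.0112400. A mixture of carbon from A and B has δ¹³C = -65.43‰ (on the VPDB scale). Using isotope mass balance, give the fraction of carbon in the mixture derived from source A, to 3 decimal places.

δ_A = (0.0103103/0.0112400 − 1)×1000 = (0.917286 − 1)×1000 = -82.714‰
δ_B = (0.0112850/0.0112400 − 1)×1000 = (1.004004 − 1)×1000 = 4.004‰
f_A = (δ_mix − δ_B)/(δ_A − δ_B) = (-65.43 − (4.004))/(-82.714 − (4.004))
f_A = -69.434 / -86.717 = 0.8007

0.801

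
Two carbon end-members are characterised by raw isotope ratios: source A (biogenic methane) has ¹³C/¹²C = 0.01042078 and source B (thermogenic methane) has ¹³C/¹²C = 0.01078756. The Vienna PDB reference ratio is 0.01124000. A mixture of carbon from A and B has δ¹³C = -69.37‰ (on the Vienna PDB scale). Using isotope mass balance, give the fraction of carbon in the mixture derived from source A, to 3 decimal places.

δ_A = (0.01042078/0.01124000 − 1)×1000 = (0.927116 − 1)×1000 = -72.884‰
δ_B = (0.01078756/0.01124000 − 1)×1000 = (0.959747 − 1)×1000 = -40.253‰
f_A = (δ_mix − δ_B)/(δ_A − δ_B) = (-69.37 − (-40.253))/(-72.884 − (-40.253))
f_A = -29.117 / -32.632 = 0.8923

0.892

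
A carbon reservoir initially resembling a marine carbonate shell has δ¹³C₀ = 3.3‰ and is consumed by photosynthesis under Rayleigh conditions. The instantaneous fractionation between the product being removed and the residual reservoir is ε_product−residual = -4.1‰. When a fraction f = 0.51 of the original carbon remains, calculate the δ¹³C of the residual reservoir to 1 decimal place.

6.1‰

Rayleigh residual: δ_res = (δ₀ + 1000)·f^(α−1) − 1000
α = ε/1000 + 1 = 0.99590, so α − 1 = -0.00410
f^(α−1) = 0.51^(-0.00410) = 1.002765
δ_res = (3.3 + 1000) × 1.002765 − 1000 = 1006.074 − 1000 = 6.07‰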